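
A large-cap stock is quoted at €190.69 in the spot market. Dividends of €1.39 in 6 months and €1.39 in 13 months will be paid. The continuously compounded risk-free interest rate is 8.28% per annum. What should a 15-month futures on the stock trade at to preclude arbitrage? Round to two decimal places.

€208.60

PV(dividends) I = 1.39·e^(−0.0828·6/12) + 1.39·e^(−0.0828·13/12)
I = 1.3336 + 1.2707 = 2.6043
F = (S − I)·e^(rT) = (190.69 − 2.6043) · e^(0.0828·15/12)
= 188.0857 · e^0.103500 = 188.0857 × 1.109046 = €208.60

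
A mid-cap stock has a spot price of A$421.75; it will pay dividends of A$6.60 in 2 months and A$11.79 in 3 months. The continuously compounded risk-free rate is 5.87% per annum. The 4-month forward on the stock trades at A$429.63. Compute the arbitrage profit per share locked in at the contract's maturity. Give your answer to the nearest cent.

A$18.06 per share

PV(dividends) I = 6.60·e^(−0.0587·2/12) + 11.79·e^(−0.0587·3/12) = 18.1540
Fair forward F* = (S − I)·e^(rT) = (421.75 − 18.1540)·e^0.019567 = 403.5960 × 1.019760 = 411.5711
Market A$429.63 > fair 411.5711: forward overpriced → cash-and-carry (borrow at r, buy the stock and collect the dividends, short the forward).
Profit at T = |F_mkt − F*| = |429.63 − 411.5711| = A$18.06 per share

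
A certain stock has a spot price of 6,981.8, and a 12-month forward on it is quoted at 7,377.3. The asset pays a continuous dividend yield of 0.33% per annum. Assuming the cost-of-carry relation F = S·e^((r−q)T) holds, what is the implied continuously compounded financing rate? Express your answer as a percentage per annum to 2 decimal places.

5.84%

From F = S·e^((r−q)T): (r − q) = ln(F/S)/T
ln(7377.3/6981.8) = ln(1.056647) = 0.055101
(r − q) = 0.055101 / (12/12) = 0.055101
r = ln(F/S)/T + q = 0.055101 + 0.0033 = 0.058401
r = 5.84%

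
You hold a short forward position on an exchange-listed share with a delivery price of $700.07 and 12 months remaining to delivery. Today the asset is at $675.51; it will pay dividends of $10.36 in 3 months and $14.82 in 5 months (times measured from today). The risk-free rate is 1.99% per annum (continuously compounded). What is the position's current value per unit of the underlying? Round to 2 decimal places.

$35.77

PV(remaining dividends) I = 10.36·e^(−0.0199·3/12) + 14.82·e^(−0.0199·5/12) = 25.0062
Current forward F = (S − I)·e^(rT) = (675.51 − 25.0062)·e^(0.0199·12/12) = 650.5038 × 1.020099 = 663.5783
Value (long) = (F − K)·e^(−rT) = (663.5783 − 700.07) × 0.980297 = -35.7727
Short position value = −(long value) = $35.77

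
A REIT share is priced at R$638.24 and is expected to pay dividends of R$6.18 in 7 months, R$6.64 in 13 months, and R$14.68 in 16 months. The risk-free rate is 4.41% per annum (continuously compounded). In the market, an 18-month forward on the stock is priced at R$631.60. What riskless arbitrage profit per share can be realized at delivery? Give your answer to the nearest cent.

PV(dividends) I = 6.18·e^(−0.0441·7/12) + 6.64·e^(−0.0441·13/12) + 14.68·e^(−0.0441·16/12) = 26.1950
Fair forward F* = (S − I)·e^(rT) = (638.24 − 26.1950)·e^0.066150 = 612.0450 × 1.068387 = 653.9009
Market R$631.60 < fair 653.9009: forward underpriced → reverse cash-and-carry (short the stock, invest proceeds at r, pay the dividends, go long the forward).
Profit at T = |F_mkt − F*| = |631.60 − 653.9009| = R$22.30 per share

R$22.30 per share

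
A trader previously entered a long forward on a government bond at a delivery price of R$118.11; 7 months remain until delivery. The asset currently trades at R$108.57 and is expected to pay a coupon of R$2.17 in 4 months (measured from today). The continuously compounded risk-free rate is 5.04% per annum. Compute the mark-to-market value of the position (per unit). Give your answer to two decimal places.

PV(remaining coupons) I = 2.17·e^(−0.0504·4/12) = 2.1338
Current forward F = (S − I)·e^(rT) = (108.57 − 2.1338)·e^(0.0504·7/12) = 106.4362 × 1.029836 = 109.6118
Value (long) = (F − K)·e^(−rT) = (109.6118 − 118.11) × 0.971028 = -8.2520
Value = -R$8.25

-R$8.25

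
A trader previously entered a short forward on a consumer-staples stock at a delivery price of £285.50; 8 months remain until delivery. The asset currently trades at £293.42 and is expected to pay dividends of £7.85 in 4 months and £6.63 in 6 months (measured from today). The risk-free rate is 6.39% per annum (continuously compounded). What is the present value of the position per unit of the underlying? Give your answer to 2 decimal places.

PV(remaining dividends) I = 7.85·e^(−0.0639·4/12) + 6.63·e^(−0.0639·6/12) = 14.1061
Current forward F = (S − I)·e^(rT) = (293.42 − 14.1061)·e^(0.0639·8/12) = 279.3139 × 1.043520 = 291.4696
Value (long) = (F − K)·e^(−rT) = (291.4696 − 285.50) × 0.958295 = 5.7206
Short position value = −(long value) = -£5.72

-£5.72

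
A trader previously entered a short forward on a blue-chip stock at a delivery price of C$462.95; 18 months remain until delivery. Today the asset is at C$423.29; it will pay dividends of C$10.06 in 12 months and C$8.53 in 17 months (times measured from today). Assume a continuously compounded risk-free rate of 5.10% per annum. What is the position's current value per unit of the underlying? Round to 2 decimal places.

PV(remaining dividends) I = 10.06·e^(−0.0510·12/12) + 8.53·e^(−0.0510·17/12) = 17.4952
Current forward F = (S − I)·e^(rT) = (423.29 − 17.4952)·e^(0.0510·18/12) = 405.7948 × 1.079502 = 438.0563
Value (long) = (F − K)·e^(−rT) = (438.0563 − 462.95) × 0.926353 = -23.0604
Short position value = −(long value) = C$23.06

C$23.06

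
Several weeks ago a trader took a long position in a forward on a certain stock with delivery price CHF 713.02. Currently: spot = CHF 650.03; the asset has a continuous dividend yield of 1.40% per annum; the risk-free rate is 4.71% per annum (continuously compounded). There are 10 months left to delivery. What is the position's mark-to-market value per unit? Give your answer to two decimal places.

Current fair forward for the remaining 10 months: F = S·e^((r − q)·T), (r − q) = 0.0471 − 0.0140 = 0.0331
F = 650.03 · e^(0.0331 × 10/12) = 650.03 × 1.027967 = 668.2094
Value of long forward = (F − K)·e^(−rT) = (668.2094 − 713.02) · e^(−0.0471·10/12)
= -44.8106 × 0.961510 = -43.09

-CHF 43.09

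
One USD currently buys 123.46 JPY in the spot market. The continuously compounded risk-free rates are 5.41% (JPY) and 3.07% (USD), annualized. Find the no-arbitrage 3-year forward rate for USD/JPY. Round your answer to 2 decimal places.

F = S·e^((r_JPY − r_USD)T) = 123.46 · e^((0.0541 − 0.0307) × 3)
= 123.46 · e^0.070200 = 123.46 × 1.072723
F = 132.44 JPY per USD

132.44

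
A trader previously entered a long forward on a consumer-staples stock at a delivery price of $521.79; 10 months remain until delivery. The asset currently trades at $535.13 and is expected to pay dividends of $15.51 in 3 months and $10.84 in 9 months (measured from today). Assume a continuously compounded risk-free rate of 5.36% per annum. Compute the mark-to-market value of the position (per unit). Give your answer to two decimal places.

$10.42

PV(remaining dividends) I = 15.51·e^(−0.0536·3/12) + 10.84·e^(−0.0536·9/12) = 25.7164
Current forward F = (S − I)·e^(rT) = (535.13 − 25.7164)·e^(0.0536·10/12) = 509.4136 × 1.045679 = 532.6831
Value (long) = (F − K)·e^(−rT) = (532.6831 − 521.79) × 0.956316 = 10.4172
Value = $10.42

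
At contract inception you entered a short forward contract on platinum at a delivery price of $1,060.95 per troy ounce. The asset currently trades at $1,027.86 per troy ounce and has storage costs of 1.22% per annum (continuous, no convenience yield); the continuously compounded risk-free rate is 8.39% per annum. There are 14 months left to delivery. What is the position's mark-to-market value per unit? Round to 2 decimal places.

Current fair forward for the remaining 14 months: F = S·e^((r + u)·T), (r + u) = 0.0839 + 0.0122 = 0.0961
F = 1027.86 · e^(0.0961 × 14/12) = 1027.86 × 1.11864336 = 1149.8088
Value of long forward = (F − K)·e^(−rT) = (1149.8088 − 1060.95) · e^(−0.0839·14/12)
= 88.8588 × 0.90675469 = 80.57
Short position value = −(long value) = -$80.57

-$80.57 per troy ounce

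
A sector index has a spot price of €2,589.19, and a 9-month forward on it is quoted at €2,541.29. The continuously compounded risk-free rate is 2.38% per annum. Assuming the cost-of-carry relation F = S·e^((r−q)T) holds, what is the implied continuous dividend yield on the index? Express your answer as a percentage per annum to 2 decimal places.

4.87%

From F = S·e^((r−q)T): (r − q) = ln(F/S)/T
ln(2541.29/2589.19) = ln(0.981500) = -0.018673
(r − q) = -0.018673 / (9/12) = -0.024897
q = r − ln(F/S)/T = 0.0238 + 0.024897 = 0.048697
q = 4.87%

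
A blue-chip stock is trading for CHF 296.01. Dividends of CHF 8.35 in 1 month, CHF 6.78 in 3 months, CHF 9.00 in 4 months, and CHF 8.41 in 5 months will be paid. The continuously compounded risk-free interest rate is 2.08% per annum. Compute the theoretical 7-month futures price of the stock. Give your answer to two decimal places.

CHF 266.87

PV(dividends) I = 8.35·e^(−0.0208·1/12) + 6.78·e^(−0.0208·3/12) + 9.00·e^(−0.0208·4/12) + 8.41·e^(−0.0208·5/12)
I = 8.3355 + 6.7448 + 8.9378 + 8.3374 = 32.3555
F = (S − I)·e^(rT) = (296.01 − 32.3555) · e^(0.0208·7/12)
= 263.6545 · e^0.012133 = 263.6545 × 1.012207 = CHF 266.87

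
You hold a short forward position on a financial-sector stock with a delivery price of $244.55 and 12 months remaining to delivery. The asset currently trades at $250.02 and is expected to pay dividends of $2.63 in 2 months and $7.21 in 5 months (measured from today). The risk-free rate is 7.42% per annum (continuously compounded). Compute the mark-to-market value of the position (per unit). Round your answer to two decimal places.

-$13.37

PV(remaining dividends) I = 2.63·e^(−0.0742·2/12) + 7.21·e^(−0.0742·5/12) = 9.5882
Current forward F = (S − I)·e^(rT) = (250.02 − 9.5882)·e^(0.0742·12/12) = 240.4318 × 1.077022 = 258.9503
Value (long) = (F − K)·e^(−rT) = (258.9503 − 244.55) × 0.928486 = 13.3705
Short position value = −(long value) = -$13.37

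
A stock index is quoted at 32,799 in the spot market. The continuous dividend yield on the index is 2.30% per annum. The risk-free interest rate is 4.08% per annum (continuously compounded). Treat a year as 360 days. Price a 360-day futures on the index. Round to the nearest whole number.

33,388

F = S·e^((r − q)T) = 32799 · e^((0.0408 − 0.0230) × 360/360)
= 32799 · e^0.017800 = 32799 × 1.017959
F = 33,388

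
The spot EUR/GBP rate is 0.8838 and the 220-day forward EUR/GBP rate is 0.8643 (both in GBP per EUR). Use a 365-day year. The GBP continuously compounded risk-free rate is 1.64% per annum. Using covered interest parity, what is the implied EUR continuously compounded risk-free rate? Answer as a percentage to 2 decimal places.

F = S·e^((r_GBP − r_EUR)T) ⇒ r_EUR = r_GBP − ln(F/S)/T
ln(0.8643/0.8838) = -0.022311; /(220/365) = -0.037016
r_EUR = 0.0164 + 0.037016 = 0.053416
r_EUR = 5.34%

5.34%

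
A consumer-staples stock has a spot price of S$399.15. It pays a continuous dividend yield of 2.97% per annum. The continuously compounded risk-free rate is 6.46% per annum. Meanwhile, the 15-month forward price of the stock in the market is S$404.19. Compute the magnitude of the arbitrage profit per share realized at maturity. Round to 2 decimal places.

S$12.76 per share

Fair forward: F* = S·e^(carry·T), with carry = (r − q) = 0.0646 − 0.0297 = 0.0349
F* = 399.15 · e^(0.0349 × 15/12) = 399.15 · e^0.043625 = 399.15 × 1.044591 = S$416.9485
Market S$404.19 < fair S$416.9485: forward underpriced → reverse cash-and-carry (short spot, go long the forward).
At maturity, profit = |F_mkt − F*| = |404.19 − 416.9485| = S$12.76 per share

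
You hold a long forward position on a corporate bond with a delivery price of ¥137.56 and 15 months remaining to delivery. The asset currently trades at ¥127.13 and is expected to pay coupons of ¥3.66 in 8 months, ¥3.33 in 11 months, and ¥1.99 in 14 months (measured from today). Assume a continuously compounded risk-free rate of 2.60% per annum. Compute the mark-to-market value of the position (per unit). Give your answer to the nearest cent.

-¥14.81

PV(remaining coupons) I = 3.66·e^(−0.0260·8/12) + 3.33·e^(−0.0260·11/12) + 1.99·e^(−0.0260·14/12) = 8.7792
Current forward F = (S − I)·e^(rT) = (127.13 − 8.7792)·e^(0.0260·15/12) = 118.3508 × 1.033034 = 122.2604
Value (long) = (F − K)·e^(−rT) = (122.2604 − 137.56) × 0.968022 = -14.8103
Value = -¥14.81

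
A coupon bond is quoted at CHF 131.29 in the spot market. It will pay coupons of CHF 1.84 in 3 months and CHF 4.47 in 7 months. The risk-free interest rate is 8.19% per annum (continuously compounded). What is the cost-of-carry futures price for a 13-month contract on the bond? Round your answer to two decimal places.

PV(coupons) I = 1.84·e^(−0.0819·3/12) + 4.47·e^(−0.0819·7/12)
I = 1.8027 + 4.2615 = 6.0642
F = (S − I)·e^(rT) = (131.29 − 6.0642) · e^(0.0819·13/12)
= 125.2258 · e^0.088725 = 125.2258 × 1.092780 = CHF 136.84

CHF 136.84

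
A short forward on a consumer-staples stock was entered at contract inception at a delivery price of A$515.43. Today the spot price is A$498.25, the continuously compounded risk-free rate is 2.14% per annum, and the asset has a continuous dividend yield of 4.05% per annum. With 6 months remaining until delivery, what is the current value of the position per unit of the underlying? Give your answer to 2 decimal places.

Current fair forward for the remaining 6 months: F = S·e^((r − q)·T), (r − q) = 0.0214 − 0.0405 = -0.0191
F = 498.25 · e^(-0.0191 × 6/12) = 498.25 × 0.990495 = 493.5141
Value of long forward = (F − K)·e^(−rT) = (493.5141 − 515.43) · e^(−0.0214·6/12)
= -21.9159 × 0.989357 = -21.68
Short position value = −(long value) = A$21.68

A$21.68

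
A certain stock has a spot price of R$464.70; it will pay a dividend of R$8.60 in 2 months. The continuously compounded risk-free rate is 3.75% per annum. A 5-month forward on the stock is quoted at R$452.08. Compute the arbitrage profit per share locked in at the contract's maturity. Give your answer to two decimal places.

PV(dividends) I = 8.60·e^(−0.0375·2/12) = 8.5464
Fair forward F* = (S − I)·e^(rT) = (464.70 − 8.5464)·e^0.015625 = 456.1536 × 1.015748 = 463.3371
Market R$452.08 < fair 463.3371: forward underpriced → reverse cash-and-carry (short the stock, invest proceeds at r, pay the dividends, go long the forward).
Profit at T = |F_mkt − F*| = |452.08 − 463.3371| = R$11.26 per share

R$11.26 per share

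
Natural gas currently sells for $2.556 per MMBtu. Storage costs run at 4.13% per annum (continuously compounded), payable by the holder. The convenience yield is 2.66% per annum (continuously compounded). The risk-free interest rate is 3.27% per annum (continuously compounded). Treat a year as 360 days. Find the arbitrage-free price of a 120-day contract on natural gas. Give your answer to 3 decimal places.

$2.597 per MMBtu

Net carry = r + u − y = 0.0327 + 0.0413 − 0.0266 = 0.0474
F = S·e^((r+u−y)T) = 2.556 · e^(0.0474 × 120/360) = 2.556 · e^0.015800
= 2.556 × 1.015925 = $2.597 per MMBtu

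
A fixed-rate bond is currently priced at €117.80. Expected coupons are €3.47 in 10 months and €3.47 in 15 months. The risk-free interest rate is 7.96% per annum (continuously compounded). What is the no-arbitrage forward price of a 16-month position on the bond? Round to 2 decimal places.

€123.89

PV(coupons) I = 3.47·e^(−0.0796·10/12) + 3.47·e^(−0.0796·15/12)
I = 3.2473 + 3.1414 = 6.3887
F = (S − I)·e^(rT) = (117.80 − 6.3887) · e^(0.0796·16/12)
= 111.4113 · e^0.106133 = 111.4113 × 1.111970 = €123.89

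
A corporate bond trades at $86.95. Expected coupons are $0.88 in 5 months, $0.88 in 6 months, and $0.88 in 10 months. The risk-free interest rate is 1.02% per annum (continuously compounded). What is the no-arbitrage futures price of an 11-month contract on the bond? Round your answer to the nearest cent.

PV(coupons) I = 0.88·e^(−0.0102·5/12) + 0.88·e^(−0.0102·6/12) + 0.88·e^(−0.0102·10/12)
I = 0.8763 + 0.8755 + 0.8726 = 2.6244
F = (S − I)·e^(rT) = (86.95 − 2.6244) · e^(0.0102·11/12)
= 84.3256 · e^0.009350 = 84.3256 × 1.009394 = $85.12

$85.12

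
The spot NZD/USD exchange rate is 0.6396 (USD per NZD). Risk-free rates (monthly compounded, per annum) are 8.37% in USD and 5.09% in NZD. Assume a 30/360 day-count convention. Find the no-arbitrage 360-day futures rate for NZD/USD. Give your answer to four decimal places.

By covered interest parity, F = S · (1+r_USD/12)^(12T) / (1+r_NZD/12)^(12T)
= 0.6396 × 1.086987 / 1.052104 = 0.6396 × 1.033155
F = 0.6608 USD per NZD

0.6608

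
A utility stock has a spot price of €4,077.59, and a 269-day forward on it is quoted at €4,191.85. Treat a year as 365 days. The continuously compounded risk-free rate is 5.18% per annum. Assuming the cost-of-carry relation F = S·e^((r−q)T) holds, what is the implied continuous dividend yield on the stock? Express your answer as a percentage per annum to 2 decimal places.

1.43%

From F = S·e^((r−q)T): (r − q) = ln(F/S)/T
ln(4191.85/4077.59) = ln(1.028021) = 0.027636
(r − q) = 0.027636 / (269/365) = 0.037499
q = r − ln(F/S)/T = 0.0518 − 0.037499 = 0.014301
q = 1.43%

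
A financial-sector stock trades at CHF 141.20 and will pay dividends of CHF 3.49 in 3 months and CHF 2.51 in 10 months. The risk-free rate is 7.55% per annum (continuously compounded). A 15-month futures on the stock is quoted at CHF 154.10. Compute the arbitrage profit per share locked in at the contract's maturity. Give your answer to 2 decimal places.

PV(dividends) I = 3.49·e^(−0.0755·3/12) + 2.51·e^(−0.0755·10/12) = 5.7817
Fair futures F* = (S − I)·e^(rT) = (141.20 − 5.7817)·e^0.094375 = 135.4183 × 1.098972 = 148.8209
Market CHF 154.10 > fair 148.8209: forward overpriced → cash-and-carry (borrow at r, buy the stock and collect the dividends, short the forward).
Profit at T = |F_mkt − F*| = |154.10 − 148.8209| = CHF 5.28 per share

CHF 5.28 per share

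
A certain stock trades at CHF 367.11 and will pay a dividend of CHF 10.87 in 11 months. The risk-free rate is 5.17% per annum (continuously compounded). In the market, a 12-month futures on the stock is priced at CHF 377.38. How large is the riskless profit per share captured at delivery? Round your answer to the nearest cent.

PV(dividends) I = 10.87·e^(−0.0517·11/12) = 10.3669
Fair futures F* = (S − I)·e^(rT) = (367.11 − 10.3669)·e^0.051700 = 356.7431 × 1.053060 = 375.6719
Market CHF 377.38 > fair 375.6719: forward overpriced → cash-and-carry (borrow at r, buy the stock and collect the dividends, short the forward).
Profit at T = |F_mkt − F*| = |377.38 − 375.6719| = CHF 1.71 per share

CHF 1.71 per share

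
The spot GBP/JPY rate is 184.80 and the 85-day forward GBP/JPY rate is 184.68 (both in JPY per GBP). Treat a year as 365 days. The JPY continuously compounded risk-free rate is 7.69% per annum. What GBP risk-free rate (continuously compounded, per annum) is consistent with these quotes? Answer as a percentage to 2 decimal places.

7.97%

F = S·e^((r_JPY − r_GBP)T) ⇒ r_GBP = r_JPY − ln(F/S)/T
ln(184.68/184.80) = -0.000650; /(85/365) = -0.002791
r_GBP = 0.0769 + 0.002791 = 0.079691
r_GBP = 7.97%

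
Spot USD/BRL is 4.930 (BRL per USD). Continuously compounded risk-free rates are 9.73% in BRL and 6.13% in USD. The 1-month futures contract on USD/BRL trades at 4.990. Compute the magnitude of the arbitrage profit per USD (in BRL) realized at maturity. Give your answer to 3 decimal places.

Fair futures: F* = S·e^(carry·T), with carry = (r_BRL − r_USD) = 0.0973 − 0.0613 = 0.0360
F* = 4.930 · e^(0.0360 × 1/12) = 4.930 · e^0.003000 = 4.930 × 1.003005 = 4.9448
Market 4.990 > fair 4.9448: forward overpriced → cash-and-carry (buy spot, short the forward).
At maturity, profit = |F_mkt − F*| = |4.990 − 4.9448| = 0.045 per USD (in BRL)

0.045 per USD (in BRL)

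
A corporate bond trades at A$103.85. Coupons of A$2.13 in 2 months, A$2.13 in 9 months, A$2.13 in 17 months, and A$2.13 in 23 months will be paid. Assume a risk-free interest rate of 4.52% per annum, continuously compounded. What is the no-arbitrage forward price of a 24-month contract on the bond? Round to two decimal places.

A$104.78

PV(coupons) I = 2.13·e^(−0.0452·2/12) + 2.13·e^(−0.0452·9/12) + 2.13·e^(−0.0452·17/12) + 2.13·e^(−0.0452·23/12)
I = 2.1140 + 2.0590 + 1.9979 + 1.9532 = 8.1241
F = (S − I)·e^(rT) = (103.85 − 8.1241) · e^(0.0452·24/12)
= 95.7259 · e^0.090400 = 95.7259 × 1.094612 = A$104.78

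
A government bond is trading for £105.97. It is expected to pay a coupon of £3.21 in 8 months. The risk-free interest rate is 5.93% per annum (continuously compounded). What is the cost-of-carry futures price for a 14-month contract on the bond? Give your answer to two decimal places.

£110.25

PV(coupons) I = 3.21·e^(−0.0593·8/12)
I = 3.0856
F = (S − I)·e^(rT) = (105.97 − 3.0856) · e^(0.0593·14/12)
= 102.8844 · e^0.069183 = 102.8844 × 1.071632 = £110.25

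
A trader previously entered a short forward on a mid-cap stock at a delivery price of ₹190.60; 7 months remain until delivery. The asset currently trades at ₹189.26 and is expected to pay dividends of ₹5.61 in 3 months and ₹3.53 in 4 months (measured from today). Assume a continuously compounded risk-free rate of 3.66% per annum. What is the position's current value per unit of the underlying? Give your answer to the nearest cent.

₹6.36

PV(remaining dividends) I = 5.61·e^(−0.0366·3/12) + 3.53·e^(−0.0366·4/12) = 9.0461
Current forward F = (S − I)·e^(rT) = (189.26 − 9.0461)·e^(0.0366·7/12) = 180.2139 × 1.021580 = 184.1029
Value (long) = (F − K)·e^(−rT) = (184.1029 − 190.60) × 0.978876 = -6.3599
Short position value = −(long value) = ₹6.36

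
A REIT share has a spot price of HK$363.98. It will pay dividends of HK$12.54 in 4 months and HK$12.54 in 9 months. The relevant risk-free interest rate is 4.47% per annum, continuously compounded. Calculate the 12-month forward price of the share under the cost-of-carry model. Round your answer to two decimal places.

PV(dividends) I = 12.54·e^(−0.0447·4/12) + 12.54·e^(−0.0447·9/12)
I = 12.3545 + 12.1266 = 24.4811
F = (S − I)·e^(rT) = (363.98 − 24.4811) · e^(0.0447·12/12)
= 339.4989 · e^0.044700 = 339.4989 × 1.045714 = HK$355.02

HK$355.02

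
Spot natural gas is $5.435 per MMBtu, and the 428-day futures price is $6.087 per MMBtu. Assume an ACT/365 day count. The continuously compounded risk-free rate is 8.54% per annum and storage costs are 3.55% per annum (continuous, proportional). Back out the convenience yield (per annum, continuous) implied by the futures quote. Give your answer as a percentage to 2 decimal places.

F = S·e^((r+u−y)T) ⇒ (r+u−y) = ln(F/S)/T
ln(6.087/5.435) = 0.113296; /T ⇒ 0.096619
y = r + u − ln(F/S)/T = 0.0854 + 0.0355 − 0.096619 = 0.024281
y = 2.43%

2.43%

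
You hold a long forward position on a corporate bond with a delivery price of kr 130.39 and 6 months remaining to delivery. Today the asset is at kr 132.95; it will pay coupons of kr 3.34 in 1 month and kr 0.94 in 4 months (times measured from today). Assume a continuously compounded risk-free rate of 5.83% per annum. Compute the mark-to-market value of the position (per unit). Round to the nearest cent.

kr 2.06

PV(remaining coupons) I = 3.34·e^(−0.0583·1/12) + 0.94·e^(−0.0583·4/12) = 4.2457
Current forward F = (S − I)·e^(rT) = (132.95 − 4.2457)·e^(0.0583·6/12) = 128.7043 × 1.029579 = 132.5112
Value (long) = (F − K)·e^(−rT) = (132.5112 − 130.39) × 0.971271 = 2.0603
Value = kr 2.06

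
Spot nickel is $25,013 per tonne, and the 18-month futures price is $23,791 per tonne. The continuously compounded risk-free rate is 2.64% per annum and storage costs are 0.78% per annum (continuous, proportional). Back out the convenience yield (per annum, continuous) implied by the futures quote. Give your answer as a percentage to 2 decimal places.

6.76%

F = S·e^((r+u−y)T) ⇒ (r+u−y) = ln(F/S)/T
ln(23791/25013) = -0.050088; /T ⇒ -0.033392
y = r + u − ln(F/S)/T = 0.0264 + 0.0078 + 0.033392 = 0.067592
y = 6.76%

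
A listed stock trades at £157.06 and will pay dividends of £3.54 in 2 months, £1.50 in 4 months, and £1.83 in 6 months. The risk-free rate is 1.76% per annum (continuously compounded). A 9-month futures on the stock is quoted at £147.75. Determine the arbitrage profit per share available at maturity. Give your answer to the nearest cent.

£4.47 per share

PV(dividends) I = 3.54·e^(−0.0176·2/12) + 1.50·e^(−0.0176·4/12) + 1.83·e^(−0.0176·6/12) = 6.8348
Fair futures F* = (S − I)·e^(rT) = (157.06 − 6.8348)·e^0.013200 = 150.2252 × 1.013288 = 152.2214
Market £147.75 < fair 152.2214: forward underpriced → reverse cash-and-carry (short the stock, invest proceeds at r, pay the dividends, go long the forward).
Profit at T = |F_mkt − F*| = |147.75 − 152.2214| = £4.47 per share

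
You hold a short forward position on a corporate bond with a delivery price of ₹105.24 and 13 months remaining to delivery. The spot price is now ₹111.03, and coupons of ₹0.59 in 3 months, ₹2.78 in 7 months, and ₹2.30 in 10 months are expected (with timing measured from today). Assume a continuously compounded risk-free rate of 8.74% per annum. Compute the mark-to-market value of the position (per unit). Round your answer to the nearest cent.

-₹9.94

PV(remaining coupons) I = 0.59·e^(−0.0874·3/12) + 2.78·e^(−0.0874·7/12) + 2.30·e^(−0.0874·10/12) = 5.3575
Current forward F = (S − I)·e^(rT) = (111.03 − 5.3575)·e^(0.0874·13/12) = 105.6725 × 1.099311 = 116.1669
Value (long) = (F − K)·e^(−rT) = (116.1669 − 105.24) × 0.909661 = 9.9398
Short position value = −(long value) = -₹9.94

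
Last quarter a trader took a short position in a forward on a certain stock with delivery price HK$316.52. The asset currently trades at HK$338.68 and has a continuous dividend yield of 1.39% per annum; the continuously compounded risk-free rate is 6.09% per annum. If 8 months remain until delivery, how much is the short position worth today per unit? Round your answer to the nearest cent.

Current fair forward for the remaining 8 months: F = S·e^((r − q)·T), (r − q) = 0.0609 − 0.0139 = 0.0470
F = 338.68 · e^(0.0470 × 8/12) = 338.68 × 1.031829 = 349.4598
Value of long forward = (F − K)·e^(−rT) = (349.4598 − 316.52) · e^(−0.0609·8/12)
= 32.9398 × 0.960213 = 31.63
Short position value = −(long value) = -HK$31.63

-HK$31.63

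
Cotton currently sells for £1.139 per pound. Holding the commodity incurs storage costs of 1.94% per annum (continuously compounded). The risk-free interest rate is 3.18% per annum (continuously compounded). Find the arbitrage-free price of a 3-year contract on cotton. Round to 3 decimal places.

£1.328 per pound

Net carry = r + u − y = 0.0318 + 0.0194 − 0.0000 = 0.0512
F = S·e^((r+u−y)T) = 1.139 · e^(0.0512 × 3) = 1.139 · e^0.153600
= 1.139 × 1.166024 = £1.328 per pound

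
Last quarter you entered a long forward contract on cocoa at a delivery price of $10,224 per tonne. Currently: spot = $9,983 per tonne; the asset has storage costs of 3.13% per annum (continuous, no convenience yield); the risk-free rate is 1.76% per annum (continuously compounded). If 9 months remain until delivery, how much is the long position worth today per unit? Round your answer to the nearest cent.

$130.19 per tonne

Current fair forward for the remaining 9 months: F = S·e^((r + u)·T), (r + u) = 0.0176 + 0.0313 = 0.0489
F = 9983 · e^(0.0489 × 9/12) = 9983 × 1.03735583 = 10355.9233
Value of long forward = (F − K)·e^(−rT) = (10355.9233 − 10224) · e^(−0.0176·9/12)
= 131.9233 × 0.98688674 = 130.19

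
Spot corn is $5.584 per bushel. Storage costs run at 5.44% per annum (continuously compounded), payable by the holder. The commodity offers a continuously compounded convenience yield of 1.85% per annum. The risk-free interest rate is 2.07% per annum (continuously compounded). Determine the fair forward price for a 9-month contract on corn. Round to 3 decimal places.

Net carry = r + u − y = 0.0207 + 0.0544 − 0.0185 = 0.0566
F = S·e^((r+u−y)T) = 5.584 · e^(0.0566 × 9/12) = 5.584 · e^0.042450
= 5.584 × 1.043364 = $5.826 per bushel

$5.826 per bushel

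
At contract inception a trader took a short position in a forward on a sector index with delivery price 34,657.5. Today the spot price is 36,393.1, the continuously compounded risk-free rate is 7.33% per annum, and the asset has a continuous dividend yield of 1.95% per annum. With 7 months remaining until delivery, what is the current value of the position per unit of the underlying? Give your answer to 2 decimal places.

Current fair forward for the remaining 7 months: F = S·e^((r − q)·T), (r − q) = 0.0733 − 0.0195 = 0.0538
F = 36393.1 · e^(0.0538 × 7/12) = 36393.1 × 1.03188098 = 37553.3477
Value of long forward = (F − K)·e^(−rT) = (37553.3477 − 34657.5) · e^(−0.0733·7/12)
= 2895.8477 × 0.95814291 = 2774.64
Short position value = −(long value) = -2774.64

-2774.64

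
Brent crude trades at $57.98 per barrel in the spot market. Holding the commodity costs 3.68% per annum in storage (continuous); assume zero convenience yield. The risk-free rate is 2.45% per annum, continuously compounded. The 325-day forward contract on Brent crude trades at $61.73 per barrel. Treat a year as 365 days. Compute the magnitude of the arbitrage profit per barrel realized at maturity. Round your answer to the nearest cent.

$0.50 per barrel

Fair forward: F* = S·e^(carry·T), with carry = (r + u) = 0.0245 + 0.0368 = 0.0613
F* = 57.98 · e^(0.0613 × 325/365) = 57.98 · e^0.054582 = 57.98 × 1.056099 = $61.2326
Market $61.73 > fair $61.2326: forward overpriced → cash-and-carry (buy spot, short the forward).
At maturity, profit = |F_mkt − F*| = |61.73 − 61.2326| = $0.50 per barrel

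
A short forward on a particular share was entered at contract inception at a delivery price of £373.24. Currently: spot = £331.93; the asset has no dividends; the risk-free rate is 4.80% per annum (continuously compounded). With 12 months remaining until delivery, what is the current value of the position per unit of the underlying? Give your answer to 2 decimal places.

Current fair forward for the remaining 12 months: F = S·e^(r·T), r = 0.0480
F = 331.93 · e^(0.0480 × 12/12) = 331.93 × 1.049171 = 348.2513
Value of long forward = (F − K)·e^(−rT) = (348.2513 − 373.24) · e^(−0.0480·12/12)
= -24.9887 × 0.953134 = -23.82
Short position value = −(long value) = £23.82

£23.82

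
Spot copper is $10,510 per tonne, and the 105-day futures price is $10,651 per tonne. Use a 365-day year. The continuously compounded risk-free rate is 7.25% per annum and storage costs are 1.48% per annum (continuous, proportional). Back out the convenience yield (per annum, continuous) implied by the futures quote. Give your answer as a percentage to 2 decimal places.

F = S·e^((r+u−y)T) ⇒ (r+u−y) = ln(F/S)/T
ln(10651/10510) = 0.013327; /T ⇒ 0.046327
y = r + u − ln(F/S)/T = 0.0725 + 0.0148 − 0.046327 = 0.040973
y = 4.10%

4.10%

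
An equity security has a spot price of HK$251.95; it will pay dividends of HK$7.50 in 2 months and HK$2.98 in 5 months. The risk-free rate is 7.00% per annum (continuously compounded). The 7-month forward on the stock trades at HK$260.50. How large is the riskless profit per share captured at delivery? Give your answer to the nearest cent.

HK$8.79 per share

PV(dividends) I = 7.50·e^(−0.0700·2/12) + 2.98·e^(−0.0700·5/12) = 10.3073
Fair forward F* = (S − I)·e^(rT) = (251.95 − 10.3073)·e^0.040833 = 241.6427 × 1.041678 = 251.7139
Market HK$260.50 > fair 251.7139: forward overpriced → cash-and-carry (borrow at r, buy the stock and collect the dividends, short the forward).
Profit at T = |F_mkt − F*| = |260.50 − 251.7139| = HK$8.79 per share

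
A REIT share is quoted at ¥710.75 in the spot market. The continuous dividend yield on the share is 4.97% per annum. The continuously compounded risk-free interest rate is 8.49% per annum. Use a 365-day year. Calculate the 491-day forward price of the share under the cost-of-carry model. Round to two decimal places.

¥745.21

F = S·e^((r − q)T) = 710.75 · e^((0.0849 − 0.0497) × 491/365)
= 710.75 · e^0.047351 = 710.75 × 1.048490
F = ¥745.21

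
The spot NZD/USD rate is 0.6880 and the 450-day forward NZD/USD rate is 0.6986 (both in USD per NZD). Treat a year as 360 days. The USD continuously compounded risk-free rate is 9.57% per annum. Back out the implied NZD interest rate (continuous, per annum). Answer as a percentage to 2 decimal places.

F = S·e^((r_USD − r_NZD)T) ⇒ r_NZD = r_USD − ln(F/S)/T
ln(0.6986/0.6880) = 0.015289; /(450/360) = 0.012231
r_NZD = 0.0957 − 0.012231 = 0.083469
r_NZD = 8.35%

8.35%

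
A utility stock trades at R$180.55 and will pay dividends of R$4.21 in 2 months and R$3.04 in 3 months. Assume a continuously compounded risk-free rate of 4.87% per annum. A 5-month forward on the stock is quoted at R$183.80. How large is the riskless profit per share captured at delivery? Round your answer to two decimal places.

R$6.88 per share

PV(dividends) I = 4.21·e^(−0.0487·2/12) + 3.04·e^(−0.0487·3/12) = 7.1792
Fair forward F* = (S − I)·e^(rT) = (180.55 − 7.1792)·e^0.020292 = 173.3708 × 1.020499 = 176.9247
Market R$183.80 > fair 176.9247: forward overpriced → cash-and-carry (borrow at r, buy the stock and collect the dividends, short the forward).
Profit at T = |F_mkt − F*| = |183.80 − 176.9247| = R$6.88 per share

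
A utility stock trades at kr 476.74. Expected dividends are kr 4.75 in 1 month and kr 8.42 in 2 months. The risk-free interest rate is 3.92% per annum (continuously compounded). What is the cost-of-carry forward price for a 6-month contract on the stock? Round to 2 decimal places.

PV(dividends) I = 4.75·e^(−0.0392·1/12) + 8.42·e^(−0.0392·2/12)
I = 4.7345 + 8.3652 = 13.0997
F = (S − I)·e^(rT) = (476.74 − 13.0997) · e^(0.0392·6/12)
= 463.6403 · e^0.019600 = 463.6403 × 1.019793 = kr 472.82

kr 472.82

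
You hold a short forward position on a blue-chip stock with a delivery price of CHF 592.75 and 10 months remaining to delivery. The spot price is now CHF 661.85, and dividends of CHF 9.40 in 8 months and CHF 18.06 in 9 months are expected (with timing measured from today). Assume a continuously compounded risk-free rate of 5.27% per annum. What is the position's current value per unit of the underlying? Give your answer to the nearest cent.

-CHF 68.13

PV(remaining dividends) I = 9.40·e^(−0.0527·8/12) + 18.06·e^(−0.0527·9/12) = 26.4356
Current forward F = (S − I)·e^(rT) = (661.85 − 26.4356)·e^(0.0527·10/12) = 635.4144 × 1.044895 = 663.9413
Value (long) = (F − K)·e^(−rT) = (663.9413 − 592.75) × 0.957034 = 68.1325
Short position value = −(long value) = -CHF 68.13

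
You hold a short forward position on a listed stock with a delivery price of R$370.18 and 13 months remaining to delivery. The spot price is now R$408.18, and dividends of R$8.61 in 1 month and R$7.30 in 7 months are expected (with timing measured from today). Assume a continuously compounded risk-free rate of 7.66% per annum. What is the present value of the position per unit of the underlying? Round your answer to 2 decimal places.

-R$51.94

PV(remaining dividends) I = 8.61·e^(−0.0766·1/12) + 7.30·e^(−0.0766·7/12) = 15.5362
Current forward F = (S − I)·e^(rT) = (408.18 − 15.5362)·e^(0.0766·13/12) = 392.6438 × 1.086524 = 426.6169
Value (long) = (F − K)·e^(−rT) = (426.6169 − 370.18) × 0.920366 = 51.9426
Short position value = −(long value) = -R$51.94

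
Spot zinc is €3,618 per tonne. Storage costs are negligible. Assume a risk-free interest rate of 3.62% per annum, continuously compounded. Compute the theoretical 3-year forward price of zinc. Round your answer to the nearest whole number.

F = S·e^(rT) = 3618 · e^(0.0362 × 3) = 3618 · e^0.108600
= 3618 × 1.114716 = €4,033 per tonne

€4,033 per tonne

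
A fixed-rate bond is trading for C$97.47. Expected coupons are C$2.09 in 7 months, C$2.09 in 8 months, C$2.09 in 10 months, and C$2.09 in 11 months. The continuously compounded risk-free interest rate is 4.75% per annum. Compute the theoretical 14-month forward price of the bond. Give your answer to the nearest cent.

C$94.50

PV(coupons) I = 2.09·e^(−0.0475·7/12) + 2.09·e^(−0.0475·8/12) + 2.09·e^(−0.0475·10/12) + 2.09·e^(−0.0475·11/12)
I = 2.0329 + 2.0249 + 2.0089 + 2.0010 = 8.0677
F = (S − I)·e^(rT) = (97.47 − 8.0677) · e^(0.0475·14/12)
= 89.4023 · e^0.055417 = 89.4023 × 1.056981 = C$94.50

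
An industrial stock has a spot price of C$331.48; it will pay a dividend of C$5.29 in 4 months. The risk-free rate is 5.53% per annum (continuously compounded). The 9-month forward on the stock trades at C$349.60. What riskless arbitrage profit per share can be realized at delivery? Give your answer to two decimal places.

PV(dividends) I = 5.29·e^(−0.0553·4/12) = 5.1934
Fair forward F* = (S − I)·e^(rT) = (331.48 − 5.1934)·e^0.041475 = 326.2866 × 1.042347 = 340.1039
Market C$349.60 > fair 340.1039: forward overpriced → cash-and-carry (borrow at r, buy the stock and collect the dividends, short the forward).
Profit at T = |F_mkt − F*| = |349.60 − 340.1039| = C$9.50 per share

C$9.50 per share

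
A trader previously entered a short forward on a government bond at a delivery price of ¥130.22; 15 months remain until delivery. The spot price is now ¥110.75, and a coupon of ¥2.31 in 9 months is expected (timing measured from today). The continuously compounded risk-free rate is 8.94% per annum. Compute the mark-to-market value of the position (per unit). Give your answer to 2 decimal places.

PV(remaining coupons) I = 2.31·e^(−0.0894·9/12) = 2.1602
Current forward F = (S − I)·e^(rT) = (110.75 − 2.1602)·e^(0.0894·15/12) = 108.5898 × 1.118233 = 121.4287
Value (long) = (F − K)·e^(−rT) = (121.4287 − 130.22) × 0.894268 = -7.8618
Short position value = −(long value) = ¥7.86

¥7.86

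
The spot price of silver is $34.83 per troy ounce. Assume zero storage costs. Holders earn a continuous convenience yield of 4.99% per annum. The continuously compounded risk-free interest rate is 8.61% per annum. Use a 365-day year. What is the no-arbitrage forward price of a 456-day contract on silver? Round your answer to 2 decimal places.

$36.44 per troy ounce

Net carry = r + u − y = 0.0861 + 0.0000 − 0.0499 = 0.0362
F = S·e^((r+u−y)T) = 34.83 · e^(0.0362 × 456/365) = 34.83 · e^0.045225
= 34.83 × 1.046263 = $36.44 per troy ounce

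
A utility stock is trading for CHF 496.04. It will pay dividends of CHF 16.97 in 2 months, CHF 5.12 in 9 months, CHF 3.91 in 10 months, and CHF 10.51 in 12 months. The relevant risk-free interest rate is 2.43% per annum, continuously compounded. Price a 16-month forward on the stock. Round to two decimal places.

PV(dividends) I = 16.97·e^(−0.0243·2/12) + 5.12·e^(−0.0243·9/12) + 3.91·e^(−0.0243·10/12) + 10.51·e^(−0.0243·12/12)
I = 16.9014 + 5.0275 + 3.8316 + 10.2577 = 36.0182
F = (S − I)·e^(rT) = (496.04 − 36.0182) · e^(0.0243·16/12)
= 460.0218 · e^0.032400 = 460.0218 × 1.032931 = CHF 475.17

CHF 475.17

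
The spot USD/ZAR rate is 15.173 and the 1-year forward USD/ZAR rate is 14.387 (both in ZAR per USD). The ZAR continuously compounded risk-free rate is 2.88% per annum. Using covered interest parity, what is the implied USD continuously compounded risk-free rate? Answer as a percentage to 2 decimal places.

8.20%

F = S·e^((r_ZAR − r_USD)T) ⇒ r_USD = r_ZAR − ln(F/S)/T
ln(14.387/15.173) = -0.053193; /(1) = -0.053193
r_USD = 0.0288 + 0.053193 = 0.081993
r_USD = 8.20%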